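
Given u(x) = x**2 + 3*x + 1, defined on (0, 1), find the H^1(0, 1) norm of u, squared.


||u||_{H^1}^2 = 257/10

The H^1 norm (squared) on an interval (0, L) is
  ||u||_{H^1}^2 = ∫_0^L u(x)^2 dx + ∫_0^L u'(x)^2 dx.
Compute u'(x) = 2*x + 3.
Then u(x)^2 = x**4 + 6*x**3 + 11*x**2 + 6*x + 1 and u'(x)^2 = 4*x**2 + 12*x + 9.
Integrate each monomial from 0 to 1 using ∫_0^1 c·x^n dx = c·1^(n+1)/(n+1):
  ∫_0^1 u(x)^2 dx = ∫_0^1 (x^4 + 6*x^3 + 11*x^2 + 6*x + 1) dx. Term by term:
    ∫_0^1 x^4 dx = 1/5;  ∫_0^1 6*x^3 dx = 3/2;  ∫_0^1 11*x^2 dx = 11/3;
    ∫_0^1 6*x dx = 3;  ∫_0^1 1 dx = 1.
  Sum: 1/5 + 3/2 + 11/3 + 3 + 1 = 281/30.
  ∫_0^1 u'(x)^2 dx = ∫_0^1 (4*x^2 + 12*x + 9) dx. Term by term:
    ∫_0^1 4*x^2 dx = 4/3;  ∫_0^1 12*x dx = 6;  ∫_0^1 9 dx = 9.
  Sum: 4/3 + 6 + 9 = 49/3.
Adding: ||u||_{H^1}^2 = 281/30 + 49/3 = 257/10.


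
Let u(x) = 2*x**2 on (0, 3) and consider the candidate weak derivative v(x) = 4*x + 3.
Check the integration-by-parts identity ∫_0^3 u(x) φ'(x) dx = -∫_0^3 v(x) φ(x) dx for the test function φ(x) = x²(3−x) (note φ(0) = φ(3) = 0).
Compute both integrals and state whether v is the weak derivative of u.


LHS = -243/5, RHS = -1377/20. No, v is not the weak derivative of u.

u(x) = 2*x**2, classical derivative u'(x) = 4*x.
φ(x) = x²(3−x), so φ'(x) = 3*x*(2 - x).
Note φ(0) = φ(3) = 0, so the boundary term u·φ vanishes.
LHS = ∫_0^3 u(x) φ'(x) dx = ∫_0^3 (-6*x^4 + 12*x^3) dx. Term by term:
  ∫_0^3 -6*x^4 dx = -1458/5;  ∫_0^3 12*x^3 dx = 243.
Sum: -1458/5 + 243 = -243/5.
So LHS = -243/5.
∫_0^3 v(x) φ(x) dx = ∫_0^3 (-4*x^4 + 9*x^3 + 9*x^2) dx. Term by term:
  ∫_0^3 -4*x^4 dx = -972/5;  ∫_0^3 9*x^3 dx = 729/4;  ∫_0^3 9*x^2 dx = 81.
Sum: -972/5 + 729/4 + 81 = 1377/20.
So RHS = -∫_0^3 v(x) φ(x) dx = -1377/20.
LHS − RHS = 81/4 ≠ 0, so the identity fails.
(For a valid weak derivative the identity must hold for EVERY test function, in particular this one. The failure shows v is NOT the weak derivative of u.)
Correct weak derivative would be u'(x) = 4*x.


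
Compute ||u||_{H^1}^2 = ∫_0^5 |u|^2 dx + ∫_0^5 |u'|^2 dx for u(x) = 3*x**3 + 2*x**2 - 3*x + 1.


||u||_{H^1}^2 = 7665725/42

The H^1 norm (squared) on an interval (0, L) is
  ||u||_{H^1}^2 = ∫_0^L u(x)^2 dx + ∫_0^L u'(x)^2 dx.
Compute u'(x) = 9*x**2 + 4*x - 3.
Then u(x)^2 = 9*x**6 + 12*x**5 - 14*x**4 - 6*x**3 + 13*x**2 - 6*x + 1 and u'(x)^2 = 81*x**4 + 72*x**3 - 38*x**2 - 24*x + 9.
Integrate each monomial from 0 to 5 using ∫_0^5 c·x^n dx = c·5^(n+1)/(n+1):
  ∫_0^5 u(x)^2 dx = ∫_0^5 (9*x^6 + 12*x^5 - 14*x^4 - 6*x^3 + 13*x^2 - 6*x + 1) dx. Term by term:
    ∫_0^5 9*x^6 dx = 703125/7;  ∫_0^5 12*x^5 dx = 31250;  ∫_0^5 -14*x^4 dx = -8750;
    ∫_0^5 -6*x^3 dx = -1875/2;  ∫_0^5 13*x^2 dx = 1625/3;  ∫_0^5 -6*x dx = -75;
    ∫_0^5 1 dx = 5.
  Sum: 703125/7 + 31250 − 8750 − 1875/2 + 1625/3 − 75 + 5 = 5144185/42.
  ∫_0^5 u'(x)^2 dx = ∫_0^5 (81*x^4 + 72*x^3 - 38*x^2 - 24*x + 9) dx. Term by term:
    ∫_0^5 81*x^4 dx = 50625;  ∫_0^5 72*x^3 dx = 11250;  ∫_0^5 -38*x^2 dx = -4750/3;
    ∫_0^5 -24*x dx = -300;  ∫_0^5 9 dx = 45.
  Sum: 50625 + 11250 − 4750/3 − 300 + 45 = 180110/3.
Adding: ||u||_{H^1}^2 = 5144185/42 + 180110/3 = 7665725/42.


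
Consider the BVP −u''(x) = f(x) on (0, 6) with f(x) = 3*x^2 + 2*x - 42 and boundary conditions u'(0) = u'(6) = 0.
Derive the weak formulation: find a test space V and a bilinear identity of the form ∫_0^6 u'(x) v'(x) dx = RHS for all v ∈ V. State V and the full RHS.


V = H^1(0, 6) (no boundary constraint on v; u is determined up to an additive constant); weak form: ∫_0^6 u'v' dx = ∫_0^6 (3*x^2 + 2*x - 42) v dx for all v ∈ V.

Multiply both sides by a test function v and integrate from 0 to 6:
  ∫_0^6 −u''(x) v(x) dx = ∫_0^6 f(x) v(x) dx.
Integrate the LHS by parts once:
  ∫_0^6 −u'' v dx = −[u'(x) v(x)]_0^6 + ∫_0^6 u'(x) v'(x) dx.
Thus ∫_0^6 u'(x) v'(x) dx = ∫_0^6 f(x) v(x) dx + [u'(x) v(x)]_0^6.
Choose V so that boundary terms are either known or forced to vanish.
u has homogeneous Neumann: u'(0) = u'(6) = 0. So [u' v]_0^6 = 0·v(6) − 0·v(0) = 0 for any v; take V = H^1(0, 6).
Weak formulation: find u (satisfying any essential BC) such that ∫_0^6 u'(x) v'(x) dx = ∫_0^6 f v dx for all v ∈ V (homogeneous Neumann, so boundary terms vanish).
Substituting f(x) = 3*x^2 + 2*x - 42, the right-hand side is ∫_0^6 (3*x^2 + 2*x - 42) v dx.
Compatibility check (pure Neumann): taking v ≡ 1 ∈ V gives 0 = ∫_0^6 f dx + (0) − (0), i.e. ∫_0^6 f dx must equal u'(0) − u'(6) = 0. Indeed ∫_0^6 (3*x^2 + 2*x - 42) dx = 0, so the data are compatible. The solution is then unique only up to an additive constant (fix it e.g. by requiring ∫_0^6 u dx = 0).


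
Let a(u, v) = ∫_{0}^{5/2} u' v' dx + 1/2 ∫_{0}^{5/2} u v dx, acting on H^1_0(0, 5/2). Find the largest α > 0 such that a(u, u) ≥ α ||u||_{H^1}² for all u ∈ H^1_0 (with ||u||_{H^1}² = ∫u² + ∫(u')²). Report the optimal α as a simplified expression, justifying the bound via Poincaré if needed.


α = (25 + 8*π^2)/(2*(25 + 4*π^2))

Coercivity of a(·,·) on H^1_0(0, 5/2) means a(u, u) ≥ α ||u||_{H^1}² for every u ∈ H^1_0.
The interval has length L = 5/2, and Poincaré/coercivity depend only on L. Here a(u, u) = ∫(u')² + (1/2)·∫u².
Here 0 < c = 1/2 < 1. The condition a(u,u) ≥ α||u||_{H^1}² reads (1−α)∫(u')² ≥ (α−c)∫u². Any admissible α is ≤ 1 (rapidly oscillating u have ∫u²/∫(u')² → 0), and α = 1 would force 0 ≥ (1−c)∫u², impossible since c < 1; so 1−α > 0. By the sharp Poincaré inequality on H^1_0 of an interval of length L, ∫(u')² ≥ (π/L)²∫u² with equality for the first sine mode sin(π(x−x₀)/L) (x₀ the left endpoint), so the inequality holds for all u iff (1−α)(π/L)² ≥ α − c, i.e. α ≤ ((π/L)² + c)/((π/L)² + 1) = (1 + c(L/π)²)/(1 + (L/π)²). With (π/L)² = 4*π^2/25 and c = 1/2, the largest admissible constant is α = ((π/L)² + c)/((π/L)² + 1).
Simplifying, α = (25 + 8*π^2)/(2*(25 + 4*π^2)).


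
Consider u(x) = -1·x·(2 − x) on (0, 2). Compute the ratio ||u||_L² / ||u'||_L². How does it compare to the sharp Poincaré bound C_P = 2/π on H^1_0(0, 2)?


||u||_L² / ||u'||_L² = sqrt(10)/5 < C_P = 2/π.

u(x) = -1·x·(2 − x), so u'(x) = 2*x - 2.
u(x) = -1·x·(2 − x) vanishes at x = 0 and x = 2, so u ∈ H^1_0(0, 2). Differentiate via the product rule and integrate the resulting polynomials term by term.
  ∫_0^2 u² dx = ∫_0^2 (x^4 - 4*x^3 + 4*x^2) dx. Term by term:
    ∫_0^2 x^4 dx = 32/5;  ∫_0^2 -4*x^3 dx = -16;  ∫_0^2 4*x^2 dx = 32/3.
  Sum: 32/5 − 16 + 32/3 = 16/15.
  ∫_0^2 (u')² dx = ∫_0^2 (4*x^2 - 8*x + 4) dx. Term by term:
    ∫_0^2 4*x^2 dx = 32/3;  ∫_0^2 -8*x dx = -16;  ∫_0^2 4 dx = 8.
  Sum: 32/3 − 16 + 8 = 8/3.
∫_0^2 u² dx = 16/15, so ||u||_L² = 4*sqrt(15)/15.
∫_0^2 (u')² dx = 8/3, so ||u'||_L² = 2*sqrt(6)/3.
Ratio ||u||_L² / ||u'||_L² = sqrt(10)/5.
Sharp Poincaré constant on H^1_0(0, 2) is C_P = L/π = 2/π, achieved by sin(π/2·x).
A polynomial bump cannot attain the sharp Poincaré constant (only the first sine eigenfunction does), so the ratio is strictly less than C_P, consistent with ||u||_L² ≤ C_P ||u'||_L².


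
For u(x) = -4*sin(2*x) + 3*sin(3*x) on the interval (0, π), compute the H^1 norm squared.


||u||_{H^1(0,π)}^2 = 85*π

u'(x) = -8*cos(2*x) + 9*cos(3*x).
Expand u² and (u')² and integrate term by term on (0, π), using: for integers n ≥ 1, ∫_0^π sin²(nx) dx = ∫_0^π cos²(nx) dx = π/2; for n ≠ n', ∫_0^π sin(nx)sin(n'x) dx = ∫_0^π cos(nx)cos(n'x) dx = 0; and by product-to-sum, ∫_0^π sin(nx)cos(n'x) dx = ½∫_0^π [sin((n+n')x) + sin((n−n')x)] dx, which is 0 when n+n' is even and 2n/(n²−n'²) when n+n' is odd (it need not vanish on (0, π)).
  u² squared terms: (-4)²·∫sin(2x)² dx = 16·π/2 = 8*π;  (3)²·∫sin(3x)² dx = 9·π/2 = 9*π/2.
  u² cross terms: 2·(-4)·(3)·∫sin(2x)·sin(3x) dx = -24·(0) = 0.
  So ∫_0^π u² dx = 8*π + 9*π/2 + 0 = 25*π/2.
  (u')² squared terms: (-8)²·∫cos(2x)² dx = 64·π/2 = 32*π;  (9)²·∫cos(3x)² dx = 81·π/2 = 81*π/2.
  (u')² cross terms: 2·(-8)·(9)·∫cos(2x)·cos(3x) dx = -144·(0) = 0.
  So ∫_0^π (u')² dx = 32*π + 81*π/2 + 0 = 145*π/2.
||u||_{H^1}^2 = (25*π/2) + (145*π/2) = 85*π.


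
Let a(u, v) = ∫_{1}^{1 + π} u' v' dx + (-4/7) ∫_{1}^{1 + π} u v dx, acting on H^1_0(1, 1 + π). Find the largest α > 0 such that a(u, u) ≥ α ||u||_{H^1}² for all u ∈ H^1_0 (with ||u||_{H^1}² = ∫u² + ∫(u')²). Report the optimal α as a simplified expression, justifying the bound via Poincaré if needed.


α = 3/14

Coercivity of a(·,·) on H^1_0(1, 1 + π) means a(u, u) ≥ α ||u||_{H^1}² for every u ∈ H^1_0.
The interval has length L = π, and Poincaré/coercivity depend only on L. Here a(u, u) = ∫(u')² + (-4/7)·∫u².
Here c = -4/7 < 0 with |c| < (π/L)² = 1, so coercivity still holds. The condition a(u,u) ≥ α||u||_{H^1}² reads (1−α)∫(u')² ≥ (α−c)∫u². Any admissible α is ≤ 1 (rapidly oscillating u have ∫u²/∫(u')² → 0), and α = 1 would force 0 ≥ (1−c)∫u², impossible since c < 1; so 1−α > 0. By the sharp Poincaré inequality on H^1_0 of an interval of length L, ∫(u')² ≥ (π/L)²∫u² with equality for the first sine mode sin(π(x−x₀)/L) (x₀ the left endpoint), so the inequality holds for all u iff (1−α)(π/L)² ≥ α − c, i.e. α ≤ ((π/L)² + c)/((π/L)² + 1) = (1 + c(L/π)²)/(1 + (L/π)²). (Direct route, valid since c ≤ 0: Poincaré gives c∫u² ≥ c(L/π)²∫(u')², so a(u,u) ≥ (1 + c(L/π)²)∫(u')², while ||u||_{H^1}² ≤ (1 + (L/π)²)∫(u')²; dividing yields the same α.) With (π/L)² = 1 and c = -4/7, the largest admissible constant is α = ((π/L)² + c)/((π/L)² + 1).
Simplifying, α = 3/14.


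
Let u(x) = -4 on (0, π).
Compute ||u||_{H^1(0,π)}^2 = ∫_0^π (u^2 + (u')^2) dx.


||u||_{H^1(0,π)}^2 = 16*π

u'(x) = 0.
Expand u² and (u')² and integrate term by term on (0, π), using: for integers n ≥ 1, ∫_0^π sin²(nx) dx = ∫_0^π cos²(nx) dx = π/2; for n ≠ n', ∫_0^π sin(nx)sin(n'x) dx = ∫_0^π cos(nx)cos(n'x) dx = 0; and by product-to-sum, ∫_0^π sin(nx)cos(n'x) dx = ½∫_0^π [sin((n+n')x) + sin((n−n')x)] dx, which is 0 when n+n' is even and 2n/(n²−n'²) when n+n' is odd (it need not vanish on (0, π)). For the constant mode: ∫_0^π 1 dx = π, ∫_0^π cos(nx) dx = 0, ∫_0^π sin(nx) dx = (1−(−1)^n)/n.
  u² squared terms: (-4)²·∫1 dx = 16·π = 16*π.
  So ∫_0^π u² dx = 16*π.
  u' ≡ 0, so ∫_0^π (u')² dx = 0.
||u||_{H^1}^2 = (16*π) + (0) = 16*π.


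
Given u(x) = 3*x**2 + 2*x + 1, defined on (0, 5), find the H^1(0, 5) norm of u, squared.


||u||_{H^1}^2 = 29375/3

The H^1 norm (squared) on an interval (0, L) is
  ||u||_{H^1}^2 = ∫_0^L u(x)^2 dx + ∫_0^L u'(x)^2 dx.
Compute u'(x) = 6*x + 2.
Then u(x)^2 = 9*x**4 + 12*x**3 + 10*x**2 + 4*x + 1 and u'(x)^2 = 36*x**2 + 24*x + 4.
Integrate each monomial from 0 to 5 using ∫_0^5 c·x^n dx = c·5^(n+1)/(n+1):
  ∫_0^5 u(x)^2 dx = ∫_0^5 (9*x^4 + 12*x^3 + 10*x^2 + 4*x + 1) dx. Term by term:
    ∫_0^5 9*x^4 dx = 5625;  ∫_0^5 12*x^3 dx = 1875;  ∫_0^5 10*x^2 dx = 1250/3;
    ∫_0^5 4*x dx = 50;  ∫_0^5 1 dx = 5.
  Sum: 5625 + 1875 + 1250/3 + 50 + 5 = 23915/3.
  ∫_0^5 u'(x)^2 dx = ∫_0^5 (36*x^2 + 24*x + 4) dx. Term by term:
    ∫_0^5 36*x^2 dx = 1500;  ∫_0^5 24*x dx = 300;  ∫_0^5 4 dx = 20.
  Sum: 1500 + 300 + 20 = 1820.
Adding: ||u||_{H^1}^2 = 23915/3 + 1820 = 29375/3.


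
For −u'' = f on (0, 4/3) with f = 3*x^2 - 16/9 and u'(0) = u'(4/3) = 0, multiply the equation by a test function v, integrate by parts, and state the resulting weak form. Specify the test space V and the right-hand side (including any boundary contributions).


V = H^1(0, 4/3) (no boundary constraint on v; u is determined up to an additive constant); weak form: ∫_0^4/3 u'v' dx = ∫_0^4/3 (3*x^2 - 16/9) v dx for all v ∈ V.

Multiply both sides by a test function v and integrate from 0 to 4/3:
  ∫_0^4/3 −u''(x) v(x) dx = ∫_0^4/3 f(x) v(x) dx.
Integrate the LHS by parts once:
  ∫_0^4/3 −u'' v dx = −[u'(x) v(x)]_0^4/3 + ∫_0^4/3 u'(x) v'(x) dx.
Thus ∫_0^4/3 u'(x) v'(x) dx = ∫_0^4/3 f(x) v(x) dx + [u'(x) v(x)]_0^4/3.
Choose V so that boundary terms are either known or forced to vanish.
u has homogeneous Neumann: u'(0) = u'(4/3) = 0. So [u' v]_0^4/3 = 0·v(4/3) − 0·v(0) = 0 for any v; take V = H^1(0, 4/3).
Weak formulation: find u (satisfying any essential BC) such that ∫_0^4/3 u'(x) v'(x) dx = ∫_0^4/3 f v dx for all v ∈ V (homogeneous Neumann, so boundary terms vanish).
Substituting f(x) = 3*x^2 - 16/9, the right-hand side is ∫_0^4/3 (3*x^2 - 16/9) v dx.
Compatibility check (pure Neumann): taking v ≡ 1 ∈ V gives 0 = ∫_0^4/3 f dx + (0) − (0), i.e. ∫_0^4/3 f dx must equal u'(0) − u'(4/3) = 0. Indeed ∫_0^4/3 (3*x^2 - 16/9) dx = 0, so the data are compatible. The solution is then unique only up to an additive constant (fix it e.g. by requiring ∫_0^4/3 u dx = 0).


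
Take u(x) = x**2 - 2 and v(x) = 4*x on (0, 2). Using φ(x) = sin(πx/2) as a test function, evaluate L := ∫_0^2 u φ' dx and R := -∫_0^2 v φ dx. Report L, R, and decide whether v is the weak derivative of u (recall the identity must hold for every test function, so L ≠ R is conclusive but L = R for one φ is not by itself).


LHS = -8/π, RHS = -16/π. No, v is not the weak derivative of u.

u(x) = x**2 - 2, classical derivative u'(x) = 2*x.
φ(x) = sin(πx/2), so φ'(x) = π*cos(π*x/2)/2.
Note φ(0) = φ(2) = 0, so the boundary term u·φ vanishes.
LHS = ∫_0^2 u(x) φ'(x) dx = ∫_0^2 (π*x^2*cos(π*x/2)/2 - π*cos(π*x/2)) dx. Term by term:
  ∫_0^2 -π*cos(π*x/2) dx = 0;  ∫_0^2 π*x^2*cos(π*x/2)/2 dx = -8/π.
Sum: 0 − 8/π = -8/π.
So LHS = -8/π.
∫_0^2 v(x) φ(x) dx = ∫_0^2 (4*x*sin(π*x/2)) dx. Term by term:
  ∫_0^2 4*x*sin(π*x/2) dx = 16/π.
So RHS = -∫_0^2 v(x) φ(x) dx = -16/π.
LHS − RHS = 8/π ≠ 0, so the identity fails.
(For a valid weak derivative the identity must hold for EVERY test function, in particular this one. The failure shows v is NOT the weak derivative of u.)
Correct weak derivative would be u'(x) = 2*x.


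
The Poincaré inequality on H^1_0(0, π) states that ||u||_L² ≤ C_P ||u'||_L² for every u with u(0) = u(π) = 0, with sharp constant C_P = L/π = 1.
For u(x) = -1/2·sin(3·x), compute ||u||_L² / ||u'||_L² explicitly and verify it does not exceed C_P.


||u||_L² / ||u'||_L² = 1/3 < C_P = 1.

u(x) = -1/2·sin(3·x), so u'(x) = -3*cos(3*x)/2.
Writing u(x) = A·sin(kπx/L) with A = -1/2 and k = 3, use ∫_0^L sin²(kπx/L) dx = L/2 and ∫_0^L cos²(kπx/L) dx = L/2.
u² = 1/4·sin²(3·x) and (u')² = 9/4·cos²(3·x), and each of sin², cos² integrates to L/2 = π/2 over (0, π).
∫_0^π u² dx = π/8, so ||u||_L² = sqrt(2)*sqrt(π)/4.
∫_0^π (u')² dx = 9*π/8, so ||u'||_L² = 3*sqrt(2)*sqrt(π)/4.
Ratio ||u||_L² / ||u'||_L² = 1/3.
Sharp Poincaré constant on H^1_0(0, π) is C_P = L/π = 1, achieved by sin(x).
This is the k = 3 harmonic; the ratio L/(kπ) is strictly less than C_P = L/π, consistent with the sharp inequality ||u||_L² ≤ C_P ||u'||_L².


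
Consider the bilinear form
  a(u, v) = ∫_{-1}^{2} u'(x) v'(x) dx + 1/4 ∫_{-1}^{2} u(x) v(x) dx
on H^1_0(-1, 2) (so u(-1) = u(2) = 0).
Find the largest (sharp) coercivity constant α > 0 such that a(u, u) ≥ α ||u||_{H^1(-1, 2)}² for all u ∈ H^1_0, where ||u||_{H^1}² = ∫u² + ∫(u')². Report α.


α = (9/4 + π^2)/(9 + π^2)

Coercivity of a(·,·) on H^1_0(-1, 2) means a(u, u) ≥ α ||u||_{H^1}² for every u ∈ H^1_0.
The interval has length L = 3, and Poincaré/coercivity depend only on L. Here a(u, u) = ∫(u')² + (1/4)·∫u².
Here 0 < c = 1/4 < 1. The condition a(u,u) ≥ α||u||_{H^1}² reads (1−α)∫(u')² ≥ (α−c)∫u². Any admissible α is ≤ 1 (rapidly oscillating u have ∫u²/∫(u')² → 0), and α = 1 would force 0 ≥ (1−c)∫u², impossible since c < 1; so 1−α > 0. By the sharp Poincaré inequality on H^1_0 of an interval of length L, ∫(u')² ≥ (π/L)²∫u² with equality for the first sine mode sin(π(x−x₀)/L) (x₀ the left endpoint), so the inequality holds for all u iff (1−α)(π/L)² ≥ α − c, i.e. α ≤ ((π/L)² + c)/((π/L)² + 1) = (1 + c(L/π)²)/(1 + (L/π)²). With (π/L)² = π^2/9 and c = 1/4, the largest admissible constant is α = ((π/L)² + c)/((π/L)² + 1).
Simplifying, α = (9/4 + π^2)/(9 + π^2).


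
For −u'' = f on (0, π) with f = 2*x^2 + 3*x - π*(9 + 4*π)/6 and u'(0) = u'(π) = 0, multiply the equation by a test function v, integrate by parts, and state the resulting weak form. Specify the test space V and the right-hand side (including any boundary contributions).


V = H^1(0, π) (no boundary constraint on v; u is determined up to an additive constant); weak form: ∫_0^π u'v' dx = ∫_0^π (2*x^2 + 3*x - π*(9 + 4*π)/6) v dx for all v ∈ V.

Multiply both sides by a test function v and integrate from 0 to π:
  ∫_0^π −u''(x) v(x) dx = ∫_0^π f(x) v(x) dx.
Integrate the LHS by parts once:
  ∫_0^π −u'' v dx = −[u'(x) v(x)]_0^π + ∫_0^π u'(x) v'(x) dx.
Thus ∫_0^π u'(x) v'(x) dx = ∫_0^π f(x) v(x) dx + [u'(x) v(x)]_0^π.
Choose V so that boundary terms are either known or forced to vanish.
u has homogeneous Neumann: u'(0) = u'(π) = 0. So [u' v]_0^π = 0·v(π) − 0·v(0) = 0 for any v; take V = H^1(0, π).
Weak formulation: find u (satisfying any essential BC) such that ∫_0^π u'(x) v'(x) dx = ∫_0^π f v dx for all v ∈ V (homogeneous Neumann, so boundary terms vanish).
Substituting f(x) = 2*x^2 + 3*x - π*(9 + 4*π)/6, the right-hand side is ∫_0^π (2*x^2 + 3*x - π*(9 + 4*π)/6) v dx.
Compatibility check (pure Neumann): taking v ≡ 1 ∈ V gives 0 = ∫_0^π f dx + (0) − (0), i.e. ∫_0^π f dx must equal u'(0) − u'(π) = 0. Indeed ∫_0^π (2*x^2 + 3*x - π*(9 + 4*π)/6) dx = 0, so the data are compatible. The solution is then unique only up to an additive constant (fix it e.g. by requiring ∫_0^π u dx = 0).


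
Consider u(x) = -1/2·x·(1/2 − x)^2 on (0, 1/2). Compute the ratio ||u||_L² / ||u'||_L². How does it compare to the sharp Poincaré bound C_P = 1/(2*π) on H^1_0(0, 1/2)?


||u||_L² / ||u'||_L² = sqrt(14)/28 < C_P = 1/(2*π).

u(x) = -1/2·x·(1/2 − x)^2, so u'(x) = (1 - 6*x)*(2*x - 1)/8.
u(x) = -1/2·x·(1/2 − x)^2 vanishes at x = 0 and x = 1/2, so u ∈ H^1_0(0, 1/2). Differentiate via the product rule and integrate the resulting polynomials term by term.
  ∫_0^1/2 u² dx = ∫_0^1/2 (x^6/4 - x^5/2 + 3*x^4/8 - x^3/8 + x^2/64) dx. Term by term:
    ∫_0^1/2 x^6/4 dx = 1/3584;  ∫_0^1/2 -x^5/2 dx = -1/768;  ∫_0^1/2 3*x^4/8 dx = 3/1280;
    ∫_0^1/2 -x^3/8 dx = -1/512;  ∫_0^1/2 x^2/64 dx = 1/1536.
  Sum: 1/3584 − 1/768 + 3/1280 − 1/512 + 1/1536 = 1/53760.
  ∫_0^1/2 (u')² dx = ∫_0^1/2 (9*x^4/4 - 3*x^3 + 11*x^2/8 - x/4 + 1/64) dx. Term by term:
    ∫_0^1/2 9*x^4/4 dx = 9/640;  ∫_0^1/2 -3*x^3 dx = -3/64;  ∫_0^1/2 11*x^2/8 dx = 11/192;
    ∫_0^1/2 -x/4 dx = -1/32;  ∫_0^1/2 1/64 dx = 1/128.
  Sum: 9/640 − 3/64 + 11/192 − 1/32 + 1/128 = 1/960.
∫_0^1/2 u² dx = 1/53760, so ||u||_L² = sqrt(210)/3360.
∫_0^1/2 (u')² dx = 1/960, so ||u'||_L² = sqrt(15)/120.
Ratio ||u||_L² / ||u'||_L² = sqrt(14)/28.
Sharp Poincaré constant on H^1_0(0, 1/2) is C_P = L/π = 1/(2*π), achieved by sin(2*π·x).
A polynomial bump cannot attain the sharp Poincaré constant (only the first sine eigenfunction does), so the ratio is strictly less than C_P, consistent with ||u||_L² ≤ C_P ||u'||_L².


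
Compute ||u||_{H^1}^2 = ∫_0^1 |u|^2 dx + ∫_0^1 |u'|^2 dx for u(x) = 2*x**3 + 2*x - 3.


||u||_{H^1}^2 = 2384/105

The H^1 norm (squared) on an interval (0, L) is
  ||u||_{H^1}^2 = ∫_0^L u(x)^2 dx + ∫_0^L u'(x)^2 dx.
Compute u'(x) = 6*x**2 + 2.
Then u(x)^2 = 4*x**6 + 8*x**4 - 12*x**3 + 4*x**2 - 12*x + 9 and u'(x)^2 = 36*x**4 + 24*x**2 + 4.
Integrate each monomial from 0 to 1 using ∫_0^1 c·x^n dx = c·1^(n+1)/(n+1):
  ∫_0^1 u(x)^2 dx = ∫_0^1 (4*x^6 + 8*x^4 - 12*x^3 + 4*x^2 - 12*x + 9) dx. Term by term:
    ∫_0^1 4*x^6 dx = 4/7;  ∫_0^1 8*x^4 dx = 8/5;  ∫_0^1 -12*x^3 dx = -3;
    ∫_0^1 4*x^2 dx = 4/3;  ∫_0^1 -12*x dx = -6;  ∫_0^1 9 dx = 9.
  Sum: 4/7 + 8/5 − 3 + 4/3 − 6 + 9 = 368/105.
  ∫_0^1 u'(x)^2 dx = ∫_0^1 (36*x^4 + 24*x^2 + 4) dx. Term by term:
    ∫_0^1 36*x^4 dx = 36/5;  ∫_0^1 24*x^2 dx = 8;  ∫_0^1 4 dx = 4.
  Sum: 36/5 + 8 + 4 = 96/5.
Adding: ||u||_{H^1}^2 = 368/105 + 96/5 = 2384/105.


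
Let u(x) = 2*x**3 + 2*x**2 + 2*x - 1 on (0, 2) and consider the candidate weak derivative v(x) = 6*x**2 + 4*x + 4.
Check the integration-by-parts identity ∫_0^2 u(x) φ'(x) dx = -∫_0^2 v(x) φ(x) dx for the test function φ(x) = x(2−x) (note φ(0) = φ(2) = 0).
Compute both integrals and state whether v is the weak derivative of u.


LHS = -88/5, RHS = -304/15. No, v is not the weak derivative of u.

u(x) = 2*x**3 + 2*x**2 + 2*x - 1, classical derivative u'(x) = 6*x**2 + 4*x + 2.
φ(x) = x(2−x), so φ'(x) = 2 - 2*x.
Note φ(0) = φ(2) = 0, so the boundary term u·φ vanishes.
LHS = ∫_0^2 u(x) φ'(x) dx = ∫_0^2 (-4*x^4 + 6*x - 2) dx. Term by term:
  ∫_0^2 -4*x^4 dx = -128/5;  ∫_0^2 6*x dx = 12;  ∫_0^2 -2 dx = -4.
Sum: -128/5 + 12 − 4 = -88/5.
So LHS = -88/5.
∫_0^2 v(x) φ(x) dx = ∫_0^2 (-6*x^4 + 8*x^3 + 4*x^2 + 8*x) dx. Term by term:
  ∫_0^2 -6*x^4 dx = -192/5;  ∫_0^2 8*x^3 dx = 32;  ∫_0^2 4*x^2 dx = 32/3;
  ∫_0^2 8*x dx = 16.
Sum: -192/5 + 32 + 32/3 + 16 = 304/15.
So RHS = -∫_0^2 v(x) φ(x) dx = -304/15.
LHS − RHS = 8/3 ≠ 0, so the identity fails.
(For a valid weak derivative the identity must hold for EVERY test function, in particular this one. The failure shows v is NOT the weak derivative of u.)
Correct weak derivative would be u'(x) = 6*x**2 + 4*x + 2.


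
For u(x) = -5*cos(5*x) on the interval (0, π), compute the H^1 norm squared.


||u||_{H^1(0,π)}^2 = 325*π

u'(x) = 25*sin(5*x).
Expand u² and (u')² and integrate term by term on (0, π), using: for integers n ≥ 1, ∫_0^π sin²(nx) dx = ∫_0^π cos²(nx) dx = π/2; for n ≠ n', ∫_0^π sin(nx)sin(n'x) dx = ∫_0^π cos(nx)cos(n'x) dx = 0; and by product-to-sum, ∫_0^π sin(nx)cos(n'x) dx = ½∫_0^π [sin((n+n')x) + sin((n−n')x)] dx, which is 0 when n+n' is even and 2n/(n²−n'²) when n+n' is odd (it need not vanish on (0, π)).
  u² squared terms: (-5)²·∫cos(5x)² dx = 25·π/2 = 25*π/2.
  So ∫_0^π u² dx = 25*π/2.
  (u')² squared terms: (25)²·∫sin(5x)² dx = 625·π/2 = 625*π/2.
  So ∫_0^π (u')² dx = 625*π/2.
||u||_{H^1}^2 = (25*π/2) + (625*π/2) = 325*π.


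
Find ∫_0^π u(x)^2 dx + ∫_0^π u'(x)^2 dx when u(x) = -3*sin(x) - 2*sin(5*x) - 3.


||u||_{H^1(0,π)}^2 = 204/5 + 70*π

u'(x) = -3*cos(x) - 10*cos(5*x).
Expand u² and (u')² and integrate term by term on (0, π), using: for integers n ≥ 1, ∫_0^π sin²(nx) dx = ∫_0^π cos²(nx) dx = π/2; for n ≠ n', ∫_0^π sin(nx)sin(n'x) dx = ∫_0^π cos(nx)cos(n'x) dx = 0; and by product-to-sum, ∫_0^π sin(nx)cos(n'x) dx = ½∫_0^π [sin((n+n')x) + sin((n−n')x)] dx, which is 0 when n+n' is even and 2n/(n²−n'²) when n+n' is odd (it need not vanish on (0, π)). For the constant mode: ∫_0^π 1 dx = π, ∫_0^π cos(nx) dx = 0, ∫_0^π sin(nx) dx = (1−(−1)^n)/n.
  u² squared terms: (-3)²·∫1 dx = 9·π = 9*π;  (-3)²·∫sin(x)² dx = 9·π/2 = 9*π/2;  (-2)²·∫sin(5x)² dx = 4·π/2 = 2*π.
  u² cross terms: 2·(-3)·(-3)·∫1·sin(x) dx = 18·(2) = 36;  2·(-3)·(-2)·∫1·sin(5x) dx = 12·(2/5) = 24/5;  2·(-3)·(-2)·∫sin(x)·sin(5x) dx = 12·(0) = 0.
  So ∫_0^π u² dx = 9*π + 9*π/2 + 2*π + 36 + 24/5 + 0 = 204/5 + 31*π/2.
  (u')² squared terms: (-10)²·∫cos(5x)² dx = 100·π/2 = 50*π;  (-3)²·∫cos(x)² dx = 9·π/2 = 9*π/2.
  (u')² cross terms: 2·(-10)·(-3)·∫cos(5x)·cos(x) dx = 60·(0) = 0.
  So ∫_0^π (u')² dx = 50*π + 9*π/2 + 0 = 109*π/2.
||u||_{H^1}^2 = (204/5 + 31*π/2) + (109*π/2) = 204/5 + 70*π.


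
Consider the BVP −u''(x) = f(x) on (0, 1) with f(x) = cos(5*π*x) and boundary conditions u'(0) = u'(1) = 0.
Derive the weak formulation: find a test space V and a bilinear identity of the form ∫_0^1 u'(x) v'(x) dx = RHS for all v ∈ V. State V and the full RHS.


V = H^1(0, 1) (no boundary constraint on v; u is determined up to an additive constant); weak form: ∫_0^1 u'v' dx = ∫_0^1 (cos(5*π*x)) v dx for all v ∈ V.

Multiply both sides by a test function v and integrate from 0 to 1:
  ∫_0^1 −u''(x) v(x) dx = ∫_0^1 f(x) v(x) dx.
Integrate the LHS by parts once:
  ∫_0^1 −u'' v dx = −[u'(x) v(x)]_0^1 + ∫_0^1 u'(x) v'(x) dx.
Thus ∫_0^1 u'(x) v'(x) dx = ∫_0^1 f(x) v(x) dx + [u'(x) v(x)]_0^1.
Choose V so that boundary terms are either known or forced to vanish.
u has homogeneous Neumann: u'(0) = u'(1) = 0. So [u' v]_0^1 = 0·v(1) − 0·v(0) = 0 for any v; take V = H^1(0, 1).
Weak formulation: find u (satisfying any essential BC) such that ∫_0^1 u'(x) v'(x) dx = ∫_0^1 f v dx for all v ∈ V (homogeneous Neumann, so boundary terms vanish).
Substituting f(x) = cos(5*π*x), the right-hand side is ∫_0^1 (cos(5*π*x)) v dx.
Compatibility check (pure Neumann): taking v ≡ 1 ∈ V gives 0 = ∫_0^1 f dx + (0) − (0), i.e. ∫_0^1 f dx must equal u'(0) − u'(1) = 0. Indeed ∫_0^1 (cos(5*π*x)) dx = 0, so the data are compatible. The solution is then unique only up to an additive constant (fix it e.g. by requiring ∫_0^1 u dx = 0).


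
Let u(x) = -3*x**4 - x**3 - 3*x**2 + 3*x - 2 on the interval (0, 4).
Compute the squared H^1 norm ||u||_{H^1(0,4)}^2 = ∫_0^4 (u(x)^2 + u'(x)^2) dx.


||u||_{H^1}^2 = 26791644/35

The H^1 norm (squared) on an interval (0, L) is
  ||u||_{H^1}^2 = ∫_0^L u(x)^2 dx + ∫_0^L u'(x)^2 dx.
Compute u'(x) = -12*x**3 - 3*x**2 - 6*x + 3.
Then u(x)^2 = 9*x**8 + 6*x**7 + 19*x**6 - 12*x**5 + 15*x**4 - 14*x**3 + 21*x**2 - 12*x + 4 and u'(x)^2 = 144*x**6 + 72*x**5 + 153*x**4 - 36*x**3 + 18*x**2 - 36*x + 9.
Integrate each monomial from 0 to 4 using ∫_0^4 c·x^n dx = c·4^(n+1)/(n+1):
  ∫_0^4 u(x)^2 dx = ∫_0^4 (9*x^8 + 6*x^7 + 19*x^6 - 12*x^5 + 15*x^4 - 14*x^3 + 21*x^2 - 12*x + 4) dx. Term by term:
    ∫_0^4 9*x^8 dx = 262144;  ∫_0^4 6*x^7 dx = 49152;  ∫_0^4 19*x^6 dx = 311296/7;
    ∫_0^4 -12*x^5 dx = -8192;  ∫_0^4 15*x^4 dx = 3072;  ∫_0^4 -14*x^3 dx = -896;
    ∫_0^4 21*x^2 dx = 448;  ∫_0^4 -12*x dx = -96;  ∫_0^4 4 dx = 16.
  Sum: 262144 + 49152 + 311296/7 − 8192 + 3072 − 896 + 448 − 96 + 16 = 2450832/7.
  ∫_0^4 u'(x)^2 dx = ∫_0^4 (144*x^6 + 72*x^5 + 153*x^4 - 36*x^3 + 18*x^2 - 36*x + 9) dx. Term by term:
    ∫_0^4 144*x^6 dx = 2359296/7;  ∫_0^4 72*x^5 dx = 49152;  ∫_0^4 153*x^4 dx = 156672/5;
    ∫_0^4 -36*x^3 dx = -2304;  ∫_0^4 18*x^2 dx = 384;  ∫_0^4 -36*x dx = -288;
    ∫_0^4 9 dx = 36.
  Sum: 2359296/7 + 49152 + 156672/5 − 2304 + 384 − 288 + 36 = 14537484/35.
Adding: ||u||_{H^1}^2 = 2450832/7 + 14537484/35 = 26791644/35.


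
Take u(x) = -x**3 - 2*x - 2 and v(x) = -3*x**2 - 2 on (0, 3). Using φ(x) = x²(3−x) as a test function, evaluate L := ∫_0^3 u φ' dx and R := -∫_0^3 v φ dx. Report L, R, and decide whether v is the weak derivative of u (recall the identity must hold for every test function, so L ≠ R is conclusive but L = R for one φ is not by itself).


LHS = 432/5, RHS = 432/5. Yes, v = u' weakly.

u(x) = -x**3 - 2*x - 2, classical derivative u'(x) = -3*x**2 - 2.
φ(x) = x²(3−x), so φ'(x) = 3*x*(2 - x).
Note φ(0) = φ(3) = 0, so the boundary term u·φ vanishes.
LHS = ∫_0^3 u(x) φ'(x) dx = ∫_0^3 (3*x^5 - 6*x^4 + 6*x^3 - 6*x^2 - 12*x) dx. Term by term:
  ∫_0^3 3*x^5 dx = 729/2;  ∫_0^3 -6*x^4 dx = -1458/5;  ∫_0^3 6*x^3 dx = 243/2;
  ∫_0^3 -6*x^2 dx = -54;  ∫_0^3 -12*x dx = -54.
Sum: 729/2 − 1458/5 + 243/2 − 54 − 54 = 432/5.
So LHS = 432/5.
∫_0^3 v(x) φ(x) dx = ∫_0^3 (3*x^5 - 9*x^4 + 2*x^3 - 6*x^2) dx. Term by term:
  ∫_0^3 3*x^5 dx = 729/2;  ∫_0^3 -9*x^4 dx = -2187/5;  ∫_0^3 2*x^3 dx = 81/2;
  ∫_0^3 -6*x^2 dx = -54.
Sum: 729/2 − 2187/5 + 81/2 − 54 = -432/5.
So RHS = -∫_0^3 v(x) φ(x) dx = 432/5.
LHS = RHS, so the identity holds for this test φ.
Moreover u is smooth here and v(x) = u'(x) = -3*x**2 - 2 pointwise, so the identity holds for every test function. Hence v is the weak derivative of u.


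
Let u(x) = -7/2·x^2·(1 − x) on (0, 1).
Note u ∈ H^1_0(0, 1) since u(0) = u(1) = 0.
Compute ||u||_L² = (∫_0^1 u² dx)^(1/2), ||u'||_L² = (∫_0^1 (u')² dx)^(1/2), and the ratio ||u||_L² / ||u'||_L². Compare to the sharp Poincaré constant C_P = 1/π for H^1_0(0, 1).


||u||_L² / ||u'||_L² = sqrt(14)/14 < C_P = 1/π.

u(x) = -7/2·x^2·(1 − x), so u'(x) = 7*x*(3*x - 2)/2.
u(x) = -7/2·x^2·(1 − x) vanishes at x = 0 and x = 1, so u ∈ H^1_0(0, 1). Differentiate via the product rule and integrate the resulting polynomials term by term.
  ∫_0^1 u² dx = ∫_0^1 (49*x^6/4 - 49*x^5/2 + 49*x^4/4) dx. Term by term:
    ∫_0^1 49*x^6/4 dx = 7/4;  ∫_0^1 -49*x^5/2 dx = -49/12;  ∫_0^1 49*x^4/4 dx = 49/20.
  Sum: 7/4 − 49/12 + 49/20 = 7/60.
  ∫_0^1 (u')² dx = ∫_0^1 (441*x^4/4 - 147*x^3 + 49*x^2) dx. Term by term:
    ∫_0^1 441*x^4/4 dx = 441/20;  ∫_0^1 -147*x^3 dx = -147/4;  ∫_0^1 49*x^2 dx = 49/3.
  Sum: 441/20 − 147/4 + 49/3 = 49/30.
∫_0^1 u² dx = 7/60, so ||u||_L² = sqrt(105)/30.
∫_0^1 (u')² dx = 49/30, so ||u'||_L² = 7*sqrt(30)/30.
Ratio ||u||_L² / ||u'||_L² = sqrt(14)/14.
Sharp Poincaré constant on H^1_0(0, 1) is C_P = L/π = 1/π, achieved by sin(π·x).
A polynomial bump cannot attain the sharp Poincaré constant (only the first sine eigenfunction does), so the ratio is strictly less than C_P, consistent with ||u||_L² ≤ C_P ||u'||_L².


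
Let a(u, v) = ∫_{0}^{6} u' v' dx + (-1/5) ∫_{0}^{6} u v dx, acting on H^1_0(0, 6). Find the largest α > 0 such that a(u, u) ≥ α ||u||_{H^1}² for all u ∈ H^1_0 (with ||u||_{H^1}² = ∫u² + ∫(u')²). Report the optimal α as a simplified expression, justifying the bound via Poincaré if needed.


α = (-36/5 + π^2)/(π^2 + 36)

Coercivity of a(·,·) on H^1_0(0, 6) means a(u, u) ≥ α ||u||_{H^1}² for every u ∈ H^1_0.
The interval has length L = 6, and Poincaré/coercivity depend only on L. Here a(u, u) = ∫(u')² + (-1/5)·∫u².
Here c = -1/5 < 0 with |c| < (π/L)² = π^2/36, so coercivity still holds. The condition a(u,u) ≥ α||u||_{H^1}² reads (1−α)∫(u')² ≥ (α−c)∫u². Any admissible α is ≤ 1 (rapidly oscillating u have ∫u²/∫(u')² → 0), and α = 1 would force 0 ≥ (1−c)∫u², impossible since c < 1; so 1−α > 0. By the sharp Poincaré inequality on H^1_0 of an interval of length L, ∫(u')² ≥ (π/L)²∫u² with equality for the first sine mode sin(π(x−x₀)/L) (x₀ the left endpoint), so the inequality holds for all u iff (1−α)(π/L)² ≥ α − c, i.e. α ≤ ((π/L)² + c)/((π/L)² + 1) = (1 + c(L/π)²)/(1 + (L/π)²). (Direct route, valid since c ≤ 0: Poincaré gives c∫u² ≥ c(L/π)²∫(u')², so a(u,u) ≥ (1 + c(L/π)²)∫(u')², while ||u||_{H^1}² ≤ (1 + (L/π)²)∫(u')²; dividing yields the same α.) With (π/L)² = π^2/36 and c = -1/5, the largest admissible constant is α = ((π/L)² + c)/((π/L)² + 1).
Simplifying, α = (-36/5 + π^2)/(π^2 + 36).


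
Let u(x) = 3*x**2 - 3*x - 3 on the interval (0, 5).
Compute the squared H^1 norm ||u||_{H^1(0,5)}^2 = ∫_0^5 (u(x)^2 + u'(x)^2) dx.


||u||_{H^1}^2 = 7605/2

The H^1 norm (squared) on an interval (0, L) is
  ||u||_{H^1}^2 = ∫_0^L u(x)^2 dx + ∫_0^L u'(x)^2 dx.
Compute u'(x) = 6*x - 3.
Then u(x)^2 = 9*x**4 - 18*x**3 - 9*x**2 + 18*x + 9 and u'(x)^2 = 36*x**2 - 36*x + 9.
Integrate each monomial from 0 to 5 using ∫_0^5 c·x^n dx = c·5^(n+1)/(n+1):
  ∫_0^5 u(x)^2 dx = ∫_0^5 (9*x^4 - 18*x^3 - 9*x^2 + 18*x + 9) dx. Term by term:
    ∫_0^5 9*x^4 dx = 5625;  ∫_0^5 -18*x^3 dx = -5625/2;  ∫_0^5 -9*x^2 dx = -375;
    ∫_0^5 18*x dx = 225;  ∫_0^5 9 dx = 45.
  Sum: 5625 − 5625/2 − 375 + 225 + 45 = 5415/2.
  ∫_0^5 u'(x)^2 dx = ∫_0^5 (36*x^2 - 36*x + 9) dx. Term by term:
    ∫_0^5 36*x^2 dx = 1500;  ∫_0^5 -36*x dx = -450;  ∫_0^5 9 dx = 45.
  Sum: 1500 − 450 + 45 = 1095.
Adding: ||u||_{H^1}^2 = 5415/2 + 1095 = 7605/2.


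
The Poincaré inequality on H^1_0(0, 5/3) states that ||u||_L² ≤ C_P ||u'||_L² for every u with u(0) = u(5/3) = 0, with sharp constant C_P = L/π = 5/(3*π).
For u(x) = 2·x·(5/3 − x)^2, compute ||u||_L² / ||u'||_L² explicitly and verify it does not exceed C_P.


||u||_L² / ||u'||_L² = 5*sqrt(14)/42 < C_P = 5/(3*π).

u(x) = 2·x·(5/3 − x)^2, so u'(x) = 6*x^2 - 40*x/3 + 50/9.
u(x) = 2·x·(5/3 − x)^2 vanishes at x = 0 and x = 5/3, so u ∈ H^1_0(0, 5/3). Differentiate via the product rule and integrate the resulting polynomials term by term.
  ∫_0^5/3 u² dx = ∫_0^5/3 (4*x^6 - 80*x^5/3 + 200*x^4/3 - 2000*x^3/27 + 2500*x^2/81) dx. Term by term:
    ∫_0^5/3 4*x^6 dx = 312500/15309;  ∫_0^5/3 -80*x^5/3 dx = -625000/6561;  ∫_0^5/3 200*x^4/3 dx = 125000/729;
    ∫_0^5/3 -2000*x^3/27 dx = -312500/2187;  ∫_0^5/3 2500*x^2/81 dx = 312500/6561.
  Sum: 312500/15309 − 625000/6561 + 125000/729 − 312500/2187 + 312500/6561 = 62500/45927.
  ∫_0^5/3 (u')² dx = ∫_0^5/3 (36*x^4 - 160*x^3 + 2200*x^2/9 - 4000*x/27 + 2500/81) dx. Term by term:
    ∫_0^5/3 36*x^4 dx = 2500/27;  ∫_0^5/3 -160*x^3 dx = -25000/81;  ∫_0^5/3 2200*x^2/9 dx = 275000/729;
    ∫_0^5/3 -4000*x/27 dx = -50000/243;  ∫_0^5/3 2500/81 dx = 12500/243.
  Sum: 2500/27 − 25000/81 + 275000/729 − 50000/243 + 12500/243 = 5000/729.
∫_0^5/3 u² dx = 62500/45927, so ||u||_L² = 250*sqrt(7)/567.
∫_0^5/3 (u')² dx = 5000/729, so ||u'||_L² = 50*sqrt(2)/27.
Ratio ||u||_L² / ||u'||_L² = 5*sqrt(14)/42.
Sharp Poincaré constant on H^1_0(0, 5/3) is C_P = L/π = 5/(3*π), achieved by sin(3*π/5·x).
A polynomial bump cannot attain the sharp Poincaré constant (only the first sine eigenfunction does), so the ratio is strictly less than C_P, consistent with ||u||_L² ≤ C_P ||u'||_L².


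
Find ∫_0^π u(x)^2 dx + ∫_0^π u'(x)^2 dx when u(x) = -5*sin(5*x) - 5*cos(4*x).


||u||_{H^1(0,π)}^2 = 8500/9 + 1075*π/2

u'(x) = 20*sin(4*x) - 25*cos(5*x).
Expand u² and (u')² and integrate term by term on (0, π), using: for integers n ≥ 1, ∫_0^π sin²(nx) dx = ∫_0^π cos²(nx) dx = π/2; for n ≠ n', ∫_0^π sin(nx)sin(n'x) dx = ∫_0^π cos(nx)cos(n'x) dx = 0; and by product-to-sum, ∫_0^π sin(nx)cos(n'x) dx = ½∫_0^π [sin((n+n')x) + sin((n−n')x)] dx, which is 0 when n+n' is even and 2n/(n²−n'²) when n+n' is odd (it need not vanish on (0, π)).
  u² squared terms: (-5)²·∫cos(4x)² dx = 25·π/2 = 25*π/2;  (-5)²·∫sin(5x)² dx = 25·π/2 = 25*π/2.
  u² cross terms: 2·(-5)·(-5)·∫cos(4x)·sin(5x) dx = 50·(10/9) = 500/9.
  So ∫_0^π u² dx = 25*π/2 + 25*π/2 + 500/9 = 500/9 + 25*π.
  (u')² squared terms: (-25)²·∫cos(5x)² dx = 625·π/2 = 625*π/2;  (20)²·∫sin(4x)² dx = 400·π/2 = 200*π.
  (u')² cross terms: 2·(-25)·(20)·∫cos(5x)·sin(4x) dx = -1000·(-8/9) = 8000/9.
  So ∫_0^π (u')² dx = 625*π/2 + 200*π + 8000/9 = 8000/9 + 1025*π/2.
||u||_{H^1}^2 = (500/9 + 25*π) + (8000/9 + 1025*π/2) = 8500/9 + 1075*π/2.


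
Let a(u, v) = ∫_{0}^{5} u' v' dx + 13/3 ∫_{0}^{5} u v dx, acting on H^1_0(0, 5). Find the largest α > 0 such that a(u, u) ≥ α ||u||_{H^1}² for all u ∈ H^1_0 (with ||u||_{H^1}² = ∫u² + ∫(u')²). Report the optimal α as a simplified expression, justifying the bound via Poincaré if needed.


α = 1

Coercivity of a(·,·) on H^1_0(0, 5) means a(u, u) ≥ α ||u||_{H^1}² for every u ∈ H^1_0.
The interval has length L = 5, and Poincaré/coercivity depend only on L. Here a(u, u) = ∫(u')² + (13/3)·∫u².
Here c = 13/3 ≥ 1, so a(u,u) = ∫(u')² + c∫u² ≥ ∫(u')² + ∫u² = ||u||_{H^1}², i.e. α = 1 works. No larger α is possible: a(u,u) ≥ α||u||_{H^1}² means (1−α)∫(u')² ≥ (α−c)∫u², and for the modes u_n = sin(nπ(x−x₀)/L) (x₀ the left endpoint) one has ∫u_n²/∫(u_n')² = (L/(nπ))² → 0, so a(u_n,u_n)/||u_n||_{H^1}² → 1. Hence the optimal constant is α = 1.
Therefore α = 1.


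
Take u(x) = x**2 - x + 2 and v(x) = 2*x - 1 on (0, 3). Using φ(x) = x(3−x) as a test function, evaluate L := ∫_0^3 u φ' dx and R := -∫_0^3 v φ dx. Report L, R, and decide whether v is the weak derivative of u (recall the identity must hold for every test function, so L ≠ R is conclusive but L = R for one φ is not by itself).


LHS = -9, RHS = -9. Yes, v = u' weakly.

u(x) = x**2 - x + 2, classical derivative u'(x) = 2*x - 1.
φ(x) = x(3−x), so φ'(x) = 3 - 2*x.
Note φ(0) = φ(3) = 0, so the boundary term u·φ vanishes.
LHS = ∫_0^3 u(x) φ'(x) dx = ∫_0^3 (-2*x^3 + 5*x^2 - 7*x + 6) dx. Term by term:
  ∫_0^3 -2*x^3 dx = -81/2;  ∫_0^3 5*x^2 dx = 45;  ∫_0^3 -7*x dx = -63/2;
  ∫_0^3 6 dx = 18.
Sum: -81/2 + 45 − 63/2 + 18 = -9.
So LHS = -9.
∫_0^3 v(x) φ(x) dx = ∫_0^3 (-2*x^3 + 7*x^2 - 3*x) dx. Term by term:
  ∫_0^3 -2*x^3 dx = -81/2;  ∫_0^3 7*x^2 dx = 63;  ∫_0^3 -3*x dx = -27/2.
Sum: -81/2 + 63 − 27/2 = 9.
So RHS = -∫_0^3 v(x) φ(x) dx = -9.
LHS = RHS, so the identity holds for this test φ.
Moreover u is smooth here and v(x) = u'(x) = 2*x - 1 pointwise, so the identity holds for every test function. Hence v is the weak derivative of u.


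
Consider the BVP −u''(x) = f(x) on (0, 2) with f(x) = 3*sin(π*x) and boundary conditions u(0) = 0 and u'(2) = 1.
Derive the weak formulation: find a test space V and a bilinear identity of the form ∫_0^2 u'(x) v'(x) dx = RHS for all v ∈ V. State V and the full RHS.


V = {v ∈ H^1(0, 2) : v(0) = 0} (test functions vanish at x = 0 where u is specified); weak form: ∫_0^2 u'v' dx = ∫_0^2 (3*sin(π*x)) v dx + v(2) for all v ∈ V.

Multiply both sides by a test function v and integrate from 0 to 2:
  ∫_0^2 −u''(x) v(x) dx = ∫_0^2 f(x) v(x) dx.
Integrate the LHS by parts once:
  ∫_0^2 −u'' v dx = −[u'(x) v(x)]_0^2 + ∫_0^2 u'(x) v'(x) dx.
Thus ∫_0^2 u'(x) v'(x) dx = ∫_0^2 f(x) v(x) dx + [u'(x) v(x)]_0^2.
Choose V so that boundary terms are either known or forced to vanish.
Mixed BC: u(0) = 0 (Dirichlet) and u'(2) = 1 (Neumann). Define V = {v ∈ H^1(0, 2) : v(0) = 0}. Then [u' v]_0^2 = u'(2)·v(2) − u'(0)·0 = v(2).
Weak formulation: find u (satisfying any essential BC) such that ∫_0^2 u'(x) v'(x) dx = ∫_0^2 f v dx + v(2) for all v ∈ V (Dirichlet at 0 absorbed into V; Neumann datum at x = 2 contributes the boundary term).
Substituting f(x) = 3*sin(π*x), the right-hand side is ∫_0^2 (3*sin(π*x)) v dx + v(2).


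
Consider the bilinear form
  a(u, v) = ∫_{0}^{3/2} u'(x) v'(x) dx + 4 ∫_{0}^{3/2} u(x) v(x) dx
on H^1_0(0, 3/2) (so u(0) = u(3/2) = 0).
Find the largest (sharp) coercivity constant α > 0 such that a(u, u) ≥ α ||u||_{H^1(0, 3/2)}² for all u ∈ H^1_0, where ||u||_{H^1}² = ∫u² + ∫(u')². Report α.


α = 1

Coercivity of a(·,·) on H^1_0(0, 3/2) means a(u, u) ≥ α ||u||_{H^1}² for every u ∈ H^1_0.
The interval has length L = 3/2, and Poincaré/coercivity depend only on L. Here a(u, u) = ∫(u')² + (4)·∫u².
Here c = 4 ≥ 1, so a(u,u) = ∫(u')² + c∫u² ≥ ∫(u')² + ∫u² = ||u||_{H^1}², i.e. α = 1 works. No larger α is possible: a(u,u) ≥ α||u||_{H^1}² means (1−α)∫(u')² ≥ (α−c)∫u², and for the modes u_n = sin(nπ(x−x₀)/L) (x₀ the left endpoint) one has ∫u_n²/∫(u_n')² = (L/(nπ))² → 0, so a(u_n,u_n)/||u_n||_{H^1}² → 1. Hence the optimal constant is α = 1.
Therefore α = 1.


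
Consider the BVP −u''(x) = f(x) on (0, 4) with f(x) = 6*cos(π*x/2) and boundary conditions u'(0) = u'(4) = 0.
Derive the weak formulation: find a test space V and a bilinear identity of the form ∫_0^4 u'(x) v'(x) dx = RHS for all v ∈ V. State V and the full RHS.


V = H^1(0, 4) (no boundary constraint on v; u is determined up to an additive constant); weak form: ∫_0^4 u'v' dx = ∫_0^4 (6*cos(π*x/2)) v dx for all v ∈ V.

Multiply both sides by a test function v and integrate from 0 to 4:
  ∫_0^4 −u''(x) v(x) dx = ∫_0^4 f(x) v(x) dx.
Integrate the LHS by parts once:
  ∫_0^4 −u'' v dx = −[u'(x) v(x)]_0^4 + ∫_0^4 u'(x) v'(x) dx.
Thus ∫_0^4 u'(x) v'(x) dx = ∫_0^4 f(x) v(x) dx + [u'(x) v(x)]_0^4.
Choose V so that boundary terms are either known or forced to vanish.
u has homogeneous Neumann: u'(0) = u'(4) = 0. So [u' v]_0^4 = 0·v(4) − 0·v(0) = 0 for any v; take V = H^1(0, 4).
Weak formulation: find u (satisfying any essential BC) such that ∫_0^4 u'(x) v'(x) dx = ∫_0^4 f v dx for all v ∈ V (homogeneous Neumann, so boundary terms vanish).
Substituting f(x) = 6*cos(π*x/2), the right-hand side is ∫_0^4 (6*cos(π*x/2)) v dx.
Compatibility check (pure Neumann): taking v ≡ 1 ∈ V gives 0 = ∫_0^4 f dx + (0) − (0), i.e. ∫_0^4 f dx must equal u'(0) − u'(4) = 0. Indeed ∫_0^4 (6*cos(π*x/2)) dx = 0, so the data are compatible. The solution is then unique only up to an additive constant (fix it e.g. by requiring ∫_0^4 u dx = 0).
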